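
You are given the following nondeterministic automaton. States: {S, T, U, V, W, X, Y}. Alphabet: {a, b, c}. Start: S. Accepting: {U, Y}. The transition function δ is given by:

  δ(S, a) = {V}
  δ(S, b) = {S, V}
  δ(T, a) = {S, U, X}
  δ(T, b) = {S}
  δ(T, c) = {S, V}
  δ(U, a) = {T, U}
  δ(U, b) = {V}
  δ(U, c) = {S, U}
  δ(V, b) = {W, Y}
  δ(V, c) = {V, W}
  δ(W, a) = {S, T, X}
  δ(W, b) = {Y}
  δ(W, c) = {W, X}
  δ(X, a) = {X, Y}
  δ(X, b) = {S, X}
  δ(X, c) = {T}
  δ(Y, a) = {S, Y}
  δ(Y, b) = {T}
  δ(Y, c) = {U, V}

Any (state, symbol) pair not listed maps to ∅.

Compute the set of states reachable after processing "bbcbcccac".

Start in {S}.
Read 'b': S→{S, V}; now {S, V}.
Read 'b': S→{S, V}, V→{W, Y}; now {S, V, W, Y}.
Read 'c': S→∅, V→{V, W}, W→{W, X}, Y→{U, V}; now {U, V, W, X}.
Read 'b': U→{V}, V→{W, Y}, W→{Y}, X→{S, X}; now {S, V, W, X, Y}.
Read 'c': S→∅, V→{V, W}, W→{W, X}, X→{T}, Y→{U, V}; now {T, U, V, W, X}.
Read 'c': T→{S, V}, U→{S, U}, V→{V, W}, W→{W, X}, X→{T}; now {S, T, U, V, W, X}.
Read 'c': S→∅, T→{S, V}, U→{S, U}, V→{V, W}, W→{W, X}, X→{T}; now {S, T, U, V, W, X}.
Read 'a': S→{V}, T→{S, U, X}, U→{T, U}, V→∅, W→{S, T, X}, X→{X, Y}; now {S, T, U, V, X, Y}.
Read 'c': S→∅, T→{S, V}, U→{S, U}, V→{V, W}, X→{T}, Y→{U, V}; now {S, T, U, V, W}.

{S, T, U, V, W}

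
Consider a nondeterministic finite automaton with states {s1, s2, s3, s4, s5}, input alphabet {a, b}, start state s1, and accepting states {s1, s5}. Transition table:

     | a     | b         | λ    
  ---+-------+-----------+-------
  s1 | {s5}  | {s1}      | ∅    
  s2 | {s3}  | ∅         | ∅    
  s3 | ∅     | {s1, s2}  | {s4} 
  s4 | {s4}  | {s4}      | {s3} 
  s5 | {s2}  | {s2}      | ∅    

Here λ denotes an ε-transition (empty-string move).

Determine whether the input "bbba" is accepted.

Yes

Start in {s1}.
Read 'b': s1→{s1}; now {s1}.
Read 'b': s1→{s1}; now {s1}.
Read 'b': s1→{s1}; now {s1}.
Read 'a': s1→{s5}; now {s5}.
The final set {s5} contains the accepting state s5.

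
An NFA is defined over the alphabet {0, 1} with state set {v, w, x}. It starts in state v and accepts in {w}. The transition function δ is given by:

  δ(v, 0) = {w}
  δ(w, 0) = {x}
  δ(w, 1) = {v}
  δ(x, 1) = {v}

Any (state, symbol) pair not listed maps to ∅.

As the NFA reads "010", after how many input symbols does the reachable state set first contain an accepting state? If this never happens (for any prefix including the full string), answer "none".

Start in {v}.
Read '0': {v} → {w}.
None of the earlier sets intersect F, but {w} does.

1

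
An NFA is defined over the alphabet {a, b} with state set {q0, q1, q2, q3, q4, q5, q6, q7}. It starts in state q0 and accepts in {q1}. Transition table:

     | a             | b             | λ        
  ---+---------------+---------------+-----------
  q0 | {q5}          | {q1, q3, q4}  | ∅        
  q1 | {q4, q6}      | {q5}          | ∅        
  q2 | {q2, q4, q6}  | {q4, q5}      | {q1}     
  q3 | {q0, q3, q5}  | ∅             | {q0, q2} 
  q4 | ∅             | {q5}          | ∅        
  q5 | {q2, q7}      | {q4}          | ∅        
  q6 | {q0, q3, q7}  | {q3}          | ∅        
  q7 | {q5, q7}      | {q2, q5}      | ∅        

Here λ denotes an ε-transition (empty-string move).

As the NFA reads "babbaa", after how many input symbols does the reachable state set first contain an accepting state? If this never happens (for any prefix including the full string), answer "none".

Start in {q0}.
Read 'b': q0→{q1, q3, q4}; union {q1, q3, q4}; ε-closure = {q0, q1, q2, q3, q4}.
None of the earlier sets intersect F, but {q0, q1, q2, q3, q4} does.

1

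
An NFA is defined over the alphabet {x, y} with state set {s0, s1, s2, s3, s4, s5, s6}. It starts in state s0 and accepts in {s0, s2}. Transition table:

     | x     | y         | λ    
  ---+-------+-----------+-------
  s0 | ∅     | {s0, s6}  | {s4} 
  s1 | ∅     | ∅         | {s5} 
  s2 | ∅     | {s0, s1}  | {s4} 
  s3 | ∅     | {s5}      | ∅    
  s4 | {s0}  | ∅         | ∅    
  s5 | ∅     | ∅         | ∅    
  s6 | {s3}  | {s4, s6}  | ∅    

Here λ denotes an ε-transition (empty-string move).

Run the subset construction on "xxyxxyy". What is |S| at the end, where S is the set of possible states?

Start: ε-closure({s0}) = {s0, s4}.
Read 'x': s0→∅, s4→{s0}; union {s0}; ε-closure = {s0, s4}.
Read 'x': s0→∅, s4→{s0}; union {s0}; ε-closure = {s0, s4}.
Read 'y': s0→{s0, s6}, s4→∅; union {s0, s6}; ε-closure = {s0, s4, s6}.
Read 'x': s0→∅, s4→{s0}, s6→{s3}; union {s0, s3}; ε-closure = {s0, s3, s4}.
Read 'x': s0→∅, s3→∅, s4→{s0}; union {s0}; ε-closure = {s0, s4}.
Read 'y': s0→{s0, s6}, s4→∅; union {s0, s6}; ε-closure = {s0, s4, s6}.
Read 'y': s0→{s0, s6}, s4→∅, s6→{s4, s6}; now {s0, s4, s6}.
That set has 3 states.

3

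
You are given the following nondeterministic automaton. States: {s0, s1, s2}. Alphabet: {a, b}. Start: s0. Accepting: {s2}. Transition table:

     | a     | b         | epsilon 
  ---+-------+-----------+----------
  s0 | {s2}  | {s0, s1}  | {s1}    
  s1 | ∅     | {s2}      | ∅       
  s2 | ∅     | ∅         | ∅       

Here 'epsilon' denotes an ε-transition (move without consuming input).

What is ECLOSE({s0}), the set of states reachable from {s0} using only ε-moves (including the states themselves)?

{s0, s1}

Begin with {s0}.
ε-move s0 → s1; add s1.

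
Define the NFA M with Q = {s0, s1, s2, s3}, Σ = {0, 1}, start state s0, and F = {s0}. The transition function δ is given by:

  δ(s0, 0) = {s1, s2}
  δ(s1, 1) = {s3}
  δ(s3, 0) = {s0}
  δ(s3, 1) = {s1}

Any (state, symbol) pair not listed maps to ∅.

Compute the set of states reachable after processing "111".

∅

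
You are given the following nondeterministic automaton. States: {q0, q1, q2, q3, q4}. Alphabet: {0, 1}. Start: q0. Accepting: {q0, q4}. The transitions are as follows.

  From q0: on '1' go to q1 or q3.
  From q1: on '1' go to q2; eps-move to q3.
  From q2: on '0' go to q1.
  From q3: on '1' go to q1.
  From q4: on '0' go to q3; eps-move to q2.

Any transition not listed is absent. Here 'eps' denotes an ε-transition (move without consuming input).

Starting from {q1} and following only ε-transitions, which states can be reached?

{q1, q3}

Begin with {q1}.
ε-move q1 → q3; add q3.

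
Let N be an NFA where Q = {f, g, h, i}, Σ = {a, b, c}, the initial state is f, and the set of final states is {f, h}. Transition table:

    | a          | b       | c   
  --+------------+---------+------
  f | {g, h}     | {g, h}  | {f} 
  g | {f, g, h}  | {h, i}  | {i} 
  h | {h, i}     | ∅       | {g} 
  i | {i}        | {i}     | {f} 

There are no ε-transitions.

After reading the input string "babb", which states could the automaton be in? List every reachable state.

Start in {f}.
Read 'b': {f} → {g, h}.
Read 'a': {g, h} → {f, g, h, i}.
Read 'b': {f, g, h, i} → {g, h, i}.
Read 'b': {g, h, i} → {h, i}.

{h, i}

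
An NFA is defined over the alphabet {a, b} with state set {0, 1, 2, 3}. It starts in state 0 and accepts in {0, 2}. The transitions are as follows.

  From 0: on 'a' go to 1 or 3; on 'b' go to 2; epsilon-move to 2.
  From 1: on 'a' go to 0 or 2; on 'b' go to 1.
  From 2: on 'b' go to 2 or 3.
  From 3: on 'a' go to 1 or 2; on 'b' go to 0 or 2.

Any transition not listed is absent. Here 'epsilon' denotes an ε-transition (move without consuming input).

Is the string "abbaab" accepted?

Start: ε-closure({0}) = {0, 2}.
Read 'a': 0→{1, 3}, 2→∅; now {1, 3}.
Read 'b': 1→{1}, 3→{0, 2}; now {0, 1, 2}.
Read 'b': 0→{2}, 1→{1}, 2→{2, 3}; now {1, 2, 3}.
Read 'a': 1→{0, 2}, 2→∅, 3→{1, 2}; now {0, 1, 2}.
Read 'a': 0→{1, 3}, 1→{0, 2}, 2→∅; now {0, 1, 2, 3}.
Read 'b': 0→{2}, 1→{1}, 2→{2, 3}, 3→{0, 2}; now {0, 1, 2, 3}.
The final set {0, 1, 2, 3} contains the accepting states 0, 2.

Yes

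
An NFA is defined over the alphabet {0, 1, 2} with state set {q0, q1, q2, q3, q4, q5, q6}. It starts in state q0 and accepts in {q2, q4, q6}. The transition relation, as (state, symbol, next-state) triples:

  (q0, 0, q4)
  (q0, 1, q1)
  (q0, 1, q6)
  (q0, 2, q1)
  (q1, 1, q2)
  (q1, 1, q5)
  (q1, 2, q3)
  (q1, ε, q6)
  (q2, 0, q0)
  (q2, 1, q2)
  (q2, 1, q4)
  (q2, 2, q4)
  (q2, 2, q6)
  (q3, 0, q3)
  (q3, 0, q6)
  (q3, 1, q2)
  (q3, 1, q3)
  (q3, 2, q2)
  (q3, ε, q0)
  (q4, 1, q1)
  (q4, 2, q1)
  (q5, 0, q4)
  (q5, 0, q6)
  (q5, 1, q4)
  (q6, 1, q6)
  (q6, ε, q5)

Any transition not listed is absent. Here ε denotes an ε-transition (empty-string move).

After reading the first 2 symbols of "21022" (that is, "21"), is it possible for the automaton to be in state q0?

Start in {q0}.
Read '2': q0→{q1}; union {q1}; ε-closure = {q1, q5, q6}.
Read '1': q1→{q2, q5}, q5→{q4}, q6→{q6}; now {q2, q4, q5, q6}.
State q0 is not in {q2, q4, q5, q6}.

No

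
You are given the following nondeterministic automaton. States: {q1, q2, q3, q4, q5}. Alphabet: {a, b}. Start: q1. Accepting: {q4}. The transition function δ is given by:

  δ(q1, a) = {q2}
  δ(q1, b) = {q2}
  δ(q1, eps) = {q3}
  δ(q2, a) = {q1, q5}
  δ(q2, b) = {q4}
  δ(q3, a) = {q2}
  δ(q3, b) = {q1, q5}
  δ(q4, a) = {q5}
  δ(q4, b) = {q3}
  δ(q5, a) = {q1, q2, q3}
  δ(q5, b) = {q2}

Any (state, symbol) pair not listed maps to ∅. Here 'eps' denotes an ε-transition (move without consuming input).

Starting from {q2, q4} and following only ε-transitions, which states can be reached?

Begin with {q2, q4}.
No ε-moves leave this set, so the closure equals the set itself.

{q2, q4}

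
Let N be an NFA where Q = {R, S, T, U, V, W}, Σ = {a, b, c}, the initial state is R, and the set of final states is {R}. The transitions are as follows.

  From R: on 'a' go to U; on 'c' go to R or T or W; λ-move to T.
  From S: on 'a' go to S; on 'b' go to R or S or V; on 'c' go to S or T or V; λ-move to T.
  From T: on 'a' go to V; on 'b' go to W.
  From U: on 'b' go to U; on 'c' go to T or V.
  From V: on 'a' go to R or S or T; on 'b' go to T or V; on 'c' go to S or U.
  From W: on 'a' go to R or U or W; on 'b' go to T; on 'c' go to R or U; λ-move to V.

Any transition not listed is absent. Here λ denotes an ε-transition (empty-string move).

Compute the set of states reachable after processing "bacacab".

{R, S, T, U, V, W}

Start: ε-closure({R}) = {R, T}.
Read 'b': {R, T} → {V, W}.
Read 'a': {V, W} → {R, S, T, U, V, W}.
Read 'c': {R, S, T, U, V, W} → {R, S, T, U, V, W}.
Read 'a': {R, S, T, U, V, W} → {R, S, T, U, V, W}.
Read 'c': {R, S, T, U, V, W} → {R, S, T, U, V, W}.
Read 'a': {R, S, T, U, V, W} → {R, S, T, U, V, W}.
Read 'b': {R, S, T, U, V, W} → {R, S, T, U, V, W}.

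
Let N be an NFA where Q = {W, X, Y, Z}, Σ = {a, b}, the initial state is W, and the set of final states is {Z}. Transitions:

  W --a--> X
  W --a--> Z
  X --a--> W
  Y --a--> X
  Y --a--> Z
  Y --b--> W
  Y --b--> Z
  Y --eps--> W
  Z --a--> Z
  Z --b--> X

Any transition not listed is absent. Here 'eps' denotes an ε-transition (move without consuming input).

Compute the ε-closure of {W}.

Begin with {W}.
No ε-moves leave this set, so the closure equals the set itself.

{W}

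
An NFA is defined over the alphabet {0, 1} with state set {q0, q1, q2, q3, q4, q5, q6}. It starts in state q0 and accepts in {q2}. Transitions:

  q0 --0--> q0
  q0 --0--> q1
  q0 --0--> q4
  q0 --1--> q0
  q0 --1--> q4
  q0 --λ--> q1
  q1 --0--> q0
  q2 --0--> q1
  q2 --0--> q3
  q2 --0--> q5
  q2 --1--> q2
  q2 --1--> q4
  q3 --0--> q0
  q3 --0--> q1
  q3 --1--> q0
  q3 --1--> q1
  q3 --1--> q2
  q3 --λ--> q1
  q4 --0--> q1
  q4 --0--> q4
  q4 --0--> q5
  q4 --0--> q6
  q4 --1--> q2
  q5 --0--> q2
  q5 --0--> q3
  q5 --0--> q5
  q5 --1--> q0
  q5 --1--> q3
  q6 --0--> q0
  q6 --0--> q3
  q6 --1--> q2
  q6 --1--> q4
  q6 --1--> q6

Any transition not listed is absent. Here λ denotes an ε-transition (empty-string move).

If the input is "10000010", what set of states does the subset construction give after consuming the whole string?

{q0, q1, q3, q4, q5, q6}

Start: ε-closure({q0}) = {q0, q1}.
Read '1': {q0, q1} → {q0, q1, q4}.
Read '0': {q0, q1, q4} → {q0, q1, q4, q5, q6}.
Read '0': {q0, q1, q4, q5, q6} → {q0, q1, q2, q3, q4, q5, q6}.
Read '0': {q0, q1, q2, q3, q4, q5, q6} → {q0, q1, q2, q3, q4, q5, q6}.
Read '0': {q0, q1, q2, q3, q4, q5, q6} → {q0, q1, q2, q3, q4, q5, q6}.
Read '0': {q0, q1, q2, q3, q4, q5, q6} → {q0, q1, q2, q3, q4, q5, q6}.
Read '1': {q0, q1, q2, q3, q4, q5, q6} → {q0, q1, q2, q3, q4, q6}.
Read '0': {q0, q1, q2, q3, q4, q6} → {q0, q1, q3, q4, q5, q6}.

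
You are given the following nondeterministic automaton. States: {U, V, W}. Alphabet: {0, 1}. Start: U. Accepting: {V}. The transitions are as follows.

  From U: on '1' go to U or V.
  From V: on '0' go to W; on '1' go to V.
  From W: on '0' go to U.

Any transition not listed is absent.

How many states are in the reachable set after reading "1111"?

Start in {U}.
Read '1': U→{U, V}; now {U, V}.
Read '1': U→{U, V}, V→{V}; now {U, V}.
Read '1': U→{U, V}, V→{V}; now {U, V}.
Read '1': U→{U, V}, V→{V}; now {U, V}.
That set has 2 states.

2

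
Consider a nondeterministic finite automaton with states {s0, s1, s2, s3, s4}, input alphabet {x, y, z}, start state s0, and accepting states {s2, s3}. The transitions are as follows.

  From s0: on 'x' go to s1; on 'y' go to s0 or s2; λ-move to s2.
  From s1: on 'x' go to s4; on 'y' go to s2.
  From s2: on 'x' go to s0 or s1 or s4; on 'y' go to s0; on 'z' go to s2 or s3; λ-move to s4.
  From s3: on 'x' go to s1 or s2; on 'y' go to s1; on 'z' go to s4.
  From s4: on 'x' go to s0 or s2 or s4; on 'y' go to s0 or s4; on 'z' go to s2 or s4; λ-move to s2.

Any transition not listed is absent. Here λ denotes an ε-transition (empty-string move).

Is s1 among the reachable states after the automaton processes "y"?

Start: ε-closure({s0}) = {s0, s2, s4}.
Read 'y': {s0, s2, s4} → {s0, s2, s4}.
State s1 is not in {s0, s2, s4}.

No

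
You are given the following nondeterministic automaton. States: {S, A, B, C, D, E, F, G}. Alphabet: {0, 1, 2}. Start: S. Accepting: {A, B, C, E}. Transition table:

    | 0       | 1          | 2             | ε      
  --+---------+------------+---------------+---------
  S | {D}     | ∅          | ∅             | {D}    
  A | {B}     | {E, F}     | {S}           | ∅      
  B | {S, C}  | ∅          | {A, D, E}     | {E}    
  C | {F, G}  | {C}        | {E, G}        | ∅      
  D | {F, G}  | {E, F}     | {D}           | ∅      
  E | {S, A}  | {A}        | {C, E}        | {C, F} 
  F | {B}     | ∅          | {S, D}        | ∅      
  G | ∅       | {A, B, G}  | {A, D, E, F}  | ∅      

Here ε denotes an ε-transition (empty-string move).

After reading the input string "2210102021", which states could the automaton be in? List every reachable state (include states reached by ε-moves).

{A, B, C, E, F, G}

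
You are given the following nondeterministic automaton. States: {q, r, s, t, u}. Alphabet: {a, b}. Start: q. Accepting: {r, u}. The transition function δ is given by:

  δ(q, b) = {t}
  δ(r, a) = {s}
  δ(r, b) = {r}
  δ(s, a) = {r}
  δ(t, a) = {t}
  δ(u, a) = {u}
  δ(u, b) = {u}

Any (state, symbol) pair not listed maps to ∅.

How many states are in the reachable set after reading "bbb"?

0

Start in {q}.
Read 'b': {q} → {t}.
Read 'b': {t} → ∅.
The set is empty and remains empty for the remaining 1 symbol.
That set has 0 states.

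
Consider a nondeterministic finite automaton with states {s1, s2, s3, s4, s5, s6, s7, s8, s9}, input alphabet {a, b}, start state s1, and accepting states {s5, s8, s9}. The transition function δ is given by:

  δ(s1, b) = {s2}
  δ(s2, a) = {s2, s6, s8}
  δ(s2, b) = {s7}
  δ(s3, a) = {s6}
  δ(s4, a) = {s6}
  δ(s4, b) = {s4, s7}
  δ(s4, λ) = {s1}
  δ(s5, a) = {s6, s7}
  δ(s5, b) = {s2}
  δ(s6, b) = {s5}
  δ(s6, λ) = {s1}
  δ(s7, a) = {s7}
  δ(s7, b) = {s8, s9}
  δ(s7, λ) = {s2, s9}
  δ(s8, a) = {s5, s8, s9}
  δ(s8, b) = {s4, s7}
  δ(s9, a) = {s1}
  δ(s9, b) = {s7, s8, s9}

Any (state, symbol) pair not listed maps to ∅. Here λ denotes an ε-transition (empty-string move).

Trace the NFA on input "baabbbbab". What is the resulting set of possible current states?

{s1, s2, s4, s5, s7, s8, s9}

Start in {s1}.
Read 'b': s1→{s2}; now {s2}.
Read 'a': s2→{s2, s6, s8}; union {s2, s6, s8}; ε-closure = {s1, s2, s6, s8}.
Read 'a': s1→∅, s2→{s2, s6, s8}, s6→∅, s8→{s5, s8, s9}; union {s2, s5, s6, s8, s9}; ε-closure = {s1, s2, s5, s6, s8, s9}.
Read 'b': s1→{s2}, s2→{s7}, s5→{s2}, s6→{s5}, s8→{s4, s7}, s9→{s7, s8, s9}; union {s2, s4, s5, s7, s8, s9}; ε-closure = {s1, s2, s4, s5, s7, s8, s9}.
Read 'b': s1→{s2}, s2→{s7}, s4→{s4, s7}, s5→{s2}, s7→{s8, s9}, s8→{s4, s7}, s9→{s7, s8, s9}; union {s2, s4, s7, s8, s9}; ε-closure = {s1, s2, s4, s7, s8, s9}.
Read 'b': s1→{s2}, s2→{s7}, s4→{s4, s7}, s7→{s8, s9}, s8→{s4, s7}, s9→{s7, s8, s9}; union {s2, s4, s7, s8, s9}; ε-closure = {s1, s2, s4, s7, s8, s9}.
Read 'b': s1→{s2}, s2→{s7}, s4→{s4, s7}, s7→{s8, s9}, s8→{s4, s7}, s9→{s7, s8, s9}; union {s2, s4, s7, s8, s9}; ε-closure = {s1, s2, s4, s7, s8, s9}.
Read 'a': s1→∅, s2→{s2, s6, s8}, s4→{s6}, s7→{s7}, s8→{s5, s8, s9}, s9→{s1}; now {s1, s2, s5, s6, s7, s8, s9}.
Read 'b': s1→{s2}, s2→{s7}, s5→{s2}, s6→{s5}, s7→{s8, s9}, s8→{s4, s7}, s9→{s7, s8, s9}; union {s2, s4, s5, s7, s8, s9}; ε-closure = {s1, s2, s4, s5, s7, s8, s9}.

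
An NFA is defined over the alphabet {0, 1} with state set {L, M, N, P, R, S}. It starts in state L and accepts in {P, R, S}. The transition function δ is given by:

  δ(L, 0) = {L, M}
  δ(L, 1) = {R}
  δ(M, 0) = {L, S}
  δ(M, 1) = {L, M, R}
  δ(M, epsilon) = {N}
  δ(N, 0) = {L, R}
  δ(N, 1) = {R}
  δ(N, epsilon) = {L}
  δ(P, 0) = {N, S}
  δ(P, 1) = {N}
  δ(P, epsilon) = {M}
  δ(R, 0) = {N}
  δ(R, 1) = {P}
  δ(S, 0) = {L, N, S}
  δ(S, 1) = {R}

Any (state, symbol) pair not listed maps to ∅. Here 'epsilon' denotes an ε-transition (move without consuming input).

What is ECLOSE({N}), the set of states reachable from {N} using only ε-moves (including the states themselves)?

Begin with {N}.
ε-move N → L; add L.

{L, N}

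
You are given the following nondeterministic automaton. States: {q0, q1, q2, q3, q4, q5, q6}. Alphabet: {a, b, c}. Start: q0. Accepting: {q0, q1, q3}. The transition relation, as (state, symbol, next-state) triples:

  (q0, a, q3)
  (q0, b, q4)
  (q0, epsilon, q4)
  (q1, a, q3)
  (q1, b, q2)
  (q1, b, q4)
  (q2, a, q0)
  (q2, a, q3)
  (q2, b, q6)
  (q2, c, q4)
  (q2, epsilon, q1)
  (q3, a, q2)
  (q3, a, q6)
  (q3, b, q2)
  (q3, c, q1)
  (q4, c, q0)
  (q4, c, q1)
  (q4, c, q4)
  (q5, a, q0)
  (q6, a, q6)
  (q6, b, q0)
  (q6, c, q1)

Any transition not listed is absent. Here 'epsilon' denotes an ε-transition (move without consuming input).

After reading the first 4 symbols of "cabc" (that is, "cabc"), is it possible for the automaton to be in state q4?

Start: ε-closure({q0}) = {q0, q4}.
Read 'c': q0→∅, q4→{q0, q1, q4}; now {q0, q1, q4}.
Read 'a': q0→{q3}, q1→{q3}, q4→∅; now {q3}.
Read 'b': q3→{q2}; union {q2}; ε-closure = {q1, q2}.
Read 'c': q1→∅, q2→{q4}; now {q4}.
State q4 is in {q4}.

Yes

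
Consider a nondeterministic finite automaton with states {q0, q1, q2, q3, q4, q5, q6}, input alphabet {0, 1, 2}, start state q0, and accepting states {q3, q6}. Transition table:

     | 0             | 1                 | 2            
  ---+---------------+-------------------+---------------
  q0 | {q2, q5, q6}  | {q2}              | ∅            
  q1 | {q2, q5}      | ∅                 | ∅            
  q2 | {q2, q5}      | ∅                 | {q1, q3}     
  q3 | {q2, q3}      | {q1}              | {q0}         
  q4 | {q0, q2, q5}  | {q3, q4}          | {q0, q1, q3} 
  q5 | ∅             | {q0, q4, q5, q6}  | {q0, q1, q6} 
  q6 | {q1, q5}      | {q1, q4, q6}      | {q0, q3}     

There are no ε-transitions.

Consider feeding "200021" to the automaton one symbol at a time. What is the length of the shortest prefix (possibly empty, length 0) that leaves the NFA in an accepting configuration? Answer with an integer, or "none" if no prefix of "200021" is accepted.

none

Start in {q0}.
Read '2': {q0} → ∅.
The set is empty and remains empty for the remaining 5 symbols.
No reachable set along the way intersects F.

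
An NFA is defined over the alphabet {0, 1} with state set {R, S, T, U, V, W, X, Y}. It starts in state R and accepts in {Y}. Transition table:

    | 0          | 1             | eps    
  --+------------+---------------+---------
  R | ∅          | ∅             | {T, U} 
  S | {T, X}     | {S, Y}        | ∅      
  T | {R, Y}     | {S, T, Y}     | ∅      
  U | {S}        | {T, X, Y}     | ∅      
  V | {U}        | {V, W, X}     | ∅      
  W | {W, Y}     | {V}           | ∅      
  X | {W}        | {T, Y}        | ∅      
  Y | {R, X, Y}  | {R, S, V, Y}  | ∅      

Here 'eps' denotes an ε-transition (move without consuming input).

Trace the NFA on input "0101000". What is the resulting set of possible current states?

{R, S, T, U, W, X, Y}

Start: ε-closure({R}) = {R, T, U}.
Read '0': R→∅, T→{R, Y}, U→{S}; union {R, S, Y}; ε-closure = {R, S, T, U, Y}.
Read '1': R→∅, S→{S, Y}, T→{S, T, Y}, U→{T, X, Y}, Y→{R, S, V, Y}; union {R, S, T, V, X, Y}; ε-closure = {R, S, T, U, V, X, Y}.
Read '0': R→∅, S→{T, X}, T→{R, Y}, U→{S}, V→{U}, X→{W}, Y→{R, X, Y}; now {R, S, T, U, W, X, Y}.
Read '1': R→∅, S→{S, Y}, T→{S, T, Y}, U→{T, X, Y}, W→{V}, X→{T, Y}, Y→{R, S, V, Y}; union {R, S, T, V, X, Y}; ε-closure = {R, S, T, U, V, X, Y}.
Read '0': R→∅, S→{T, X}, T→{R, Y}, U→{S}, V→{U}, X→{W}, Y→{R, X, Y}; now {R, S, T, U, W, X, Y}.
Read '0': R→∅, S→{T, X}, T→{R, Y}, U→{S}, W→{W, Y}, X→{W}, Y→{R, X, Y}; union {R, S, T, W, X, Y}; ε-closure = {R, S, T, U, W, X, Y}.
Read '0': R→∅, S→{T, X}, T→{R, Y}, U→{S}, W→{W, Y}, X→{W}, Y→{R, X, Y}; union {R, S, T, W, X, Y}; ε-closure = {R, S, T, U, W, X, Y}.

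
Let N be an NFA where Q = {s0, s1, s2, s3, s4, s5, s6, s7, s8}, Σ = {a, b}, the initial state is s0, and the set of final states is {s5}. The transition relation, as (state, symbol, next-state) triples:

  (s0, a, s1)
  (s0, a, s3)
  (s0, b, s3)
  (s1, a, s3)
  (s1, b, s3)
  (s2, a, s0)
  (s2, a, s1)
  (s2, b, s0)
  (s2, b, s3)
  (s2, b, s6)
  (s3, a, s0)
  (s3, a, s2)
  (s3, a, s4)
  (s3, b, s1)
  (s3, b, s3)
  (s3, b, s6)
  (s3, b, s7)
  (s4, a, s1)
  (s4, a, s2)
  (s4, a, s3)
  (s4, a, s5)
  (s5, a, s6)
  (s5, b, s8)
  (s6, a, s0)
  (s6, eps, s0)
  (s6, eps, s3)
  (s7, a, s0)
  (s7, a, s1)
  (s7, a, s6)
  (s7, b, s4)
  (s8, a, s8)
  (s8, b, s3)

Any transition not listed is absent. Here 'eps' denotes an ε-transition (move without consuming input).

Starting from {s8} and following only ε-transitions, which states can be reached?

{s8}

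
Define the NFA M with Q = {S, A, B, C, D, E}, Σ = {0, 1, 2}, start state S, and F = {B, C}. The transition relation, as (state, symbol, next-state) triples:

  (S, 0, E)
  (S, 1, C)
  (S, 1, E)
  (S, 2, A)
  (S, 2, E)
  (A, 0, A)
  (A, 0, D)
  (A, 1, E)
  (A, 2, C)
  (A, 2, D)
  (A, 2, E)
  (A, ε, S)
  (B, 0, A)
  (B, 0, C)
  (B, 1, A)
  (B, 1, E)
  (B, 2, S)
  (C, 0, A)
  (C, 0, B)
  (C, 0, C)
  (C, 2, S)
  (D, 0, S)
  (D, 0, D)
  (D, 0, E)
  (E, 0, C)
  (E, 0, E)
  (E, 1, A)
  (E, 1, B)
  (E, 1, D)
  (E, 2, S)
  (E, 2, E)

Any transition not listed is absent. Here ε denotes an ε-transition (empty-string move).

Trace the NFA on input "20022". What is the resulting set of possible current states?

Start in {S}.
Read '2': {S} → {S, A, E}.
Read '0': {S, A, E} → {S, A, C, D, E}.
Read '0': {S, A, C, D, E} → {S, A, B, C, D, E}.
Read '2': {S, A, B, C, D, E} → {S, A, C, D, E}.
Read '2': {S, A, C, D, E} → {S, A, C, D, E}.

{S, A, C, D, E}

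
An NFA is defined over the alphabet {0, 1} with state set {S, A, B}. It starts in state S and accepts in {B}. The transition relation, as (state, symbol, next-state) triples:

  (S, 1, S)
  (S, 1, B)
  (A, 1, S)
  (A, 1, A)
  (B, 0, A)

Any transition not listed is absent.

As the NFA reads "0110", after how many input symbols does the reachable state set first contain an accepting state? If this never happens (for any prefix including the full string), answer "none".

Start in {S}.
Read '0': {S} → ∅.
The set is empty and remains empty for the remaining 3 symbols.
No reachable set along the way intersects F.

none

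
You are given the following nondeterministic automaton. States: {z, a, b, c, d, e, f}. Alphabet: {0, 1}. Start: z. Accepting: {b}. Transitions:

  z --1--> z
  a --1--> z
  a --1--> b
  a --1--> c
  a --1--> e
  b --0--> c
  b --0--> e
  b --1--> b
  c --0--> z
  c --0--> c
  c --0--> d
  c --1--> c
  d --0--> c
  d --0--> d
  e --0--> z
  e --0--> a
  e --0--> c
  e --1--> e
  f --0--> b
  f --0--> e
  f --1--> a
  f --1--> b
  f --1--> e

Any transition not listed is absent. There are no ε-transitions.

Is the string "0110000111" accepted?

Start in {z}.
Read '0': {z} → ∅.
The set is empty and remains empty for the remaining 9 symbols.
The final set ∅ contains no accepting state.

No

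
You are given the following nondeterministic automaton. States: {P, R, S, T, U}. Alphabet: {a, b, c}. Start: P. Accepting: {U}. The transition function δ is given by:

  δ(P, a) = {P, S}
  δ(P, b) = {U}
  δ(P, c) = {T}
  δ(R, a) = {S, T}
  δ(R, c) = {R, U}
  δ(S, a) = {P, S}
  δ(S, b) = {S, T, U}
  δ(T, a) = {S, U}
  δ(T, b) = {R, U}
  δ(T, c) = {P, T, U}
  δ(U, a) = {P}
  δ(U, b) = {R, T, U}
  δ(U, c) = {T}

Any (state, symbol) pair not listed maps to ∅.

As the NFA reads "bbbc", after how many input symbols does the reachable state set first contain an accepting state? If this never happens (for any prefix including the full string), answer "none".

1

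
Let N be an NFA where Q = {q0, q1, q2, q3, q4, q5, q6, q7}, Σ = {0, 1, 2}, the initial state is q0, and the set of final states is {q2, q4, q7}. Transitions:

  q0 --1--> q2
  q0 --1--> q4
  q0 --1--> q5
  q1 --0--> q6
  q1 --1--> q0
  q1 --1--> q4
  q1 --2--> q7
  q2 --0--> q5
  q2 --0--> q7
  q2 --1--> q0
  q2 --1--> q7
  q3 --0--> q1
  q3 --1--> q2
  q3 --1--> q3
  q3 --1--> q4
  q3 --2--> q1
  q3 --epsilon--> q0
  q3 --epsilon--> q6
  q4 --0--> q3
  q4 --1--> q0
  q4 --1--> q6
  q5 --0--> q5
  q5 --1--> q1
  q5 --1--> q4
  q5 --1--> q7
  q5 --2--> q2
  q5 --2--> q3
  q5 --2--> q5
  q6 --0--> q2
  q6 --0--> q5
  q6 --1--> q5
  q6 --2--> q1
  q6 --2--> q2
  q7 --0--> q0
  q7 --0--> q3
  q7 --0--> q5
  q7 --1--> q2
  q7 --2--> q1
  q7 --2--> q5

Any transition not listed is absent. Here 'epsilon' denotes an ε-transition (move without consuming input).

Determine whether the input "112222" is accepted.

Start in {q0}.
Read '1': q0→{q2, q4, q5}; now {q2, q4, q5}.
Read '1': q2→{q0, q7}, q4→{q0, q6}, q5→{q1, q4, q7}; now {q0, q1, q4, q6, q7}.
Read '2': q0→∅, q1→{q7}, q4→∅, q6→{q1, q2}, q7→{q1, q5}; now {q1, q2, q5, q7}.
Read '2': q1→{q7}, q2→∅, q5→{q2, q3, q5}, q7→{q1, q5}; union {q1, q2, q3, q5, q7}; ε-closure = {q0, q1, q2, q3, q5, q6, q7}.
Read '2': q0→∅, q1→{q7}, q2→∅, q3→{q1}, q5→{q2, q3, q5}, q6→{q1, q2}, q7→{q1, q5}; union {q1, q2, q3, q5, q7}; ε-closure = {q0, q1, q2, q3, q5, q6, q7}.
Read '2': q0→∅, q1→{q7}, q2→∅, q3→{q1}, q5→{q2, q3, q5}, q6→{q1, q2}, q7→{q1, q5}; union {q1, q2, q3, q5, q7}; ε-closure = {q0, q1, q2, q3, q5, q6, q7}.
The final set {q0, q1, q2, q3, q5, q6, q7} contains the accepting states q2, q7.

Yes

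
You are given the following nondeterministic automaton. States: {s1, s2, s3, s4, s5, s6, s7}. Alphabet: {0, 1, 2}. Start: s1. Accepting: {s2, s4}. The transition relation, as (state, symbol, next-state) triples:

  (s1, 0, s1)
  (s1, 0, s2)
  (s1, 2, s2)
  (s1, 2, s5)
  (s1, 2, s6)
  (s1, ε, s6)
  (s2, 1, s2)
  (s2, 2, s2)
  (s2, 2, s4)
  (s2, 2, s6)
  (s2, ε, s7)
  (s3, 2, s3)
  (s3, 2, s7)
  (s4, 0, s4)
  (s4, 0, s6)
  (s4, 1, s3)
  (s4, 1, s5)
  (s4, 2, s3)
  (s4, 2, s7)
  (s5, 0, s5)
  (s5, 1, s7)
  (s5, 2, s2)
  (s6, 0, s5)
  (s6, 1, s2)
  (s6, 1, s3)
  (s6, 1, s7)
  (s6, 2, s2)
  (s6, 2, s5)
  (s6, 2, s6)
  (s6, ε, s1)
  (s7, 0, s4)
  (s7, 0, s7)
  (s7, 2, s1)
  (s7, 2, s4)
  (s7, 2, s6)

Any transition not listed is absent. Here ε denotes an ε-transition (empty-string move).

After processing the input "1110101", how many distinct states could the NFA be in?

1

Start: ε-closure({s1}) = {s1, s6}.
Read '1': {s1, s6} → {s2, s3, s7}.
Read '1': {s2, s3, s7} → {s2, s7}.
Read '1': {s2, s7} → {s2, s7}.
Read '0': {s2, s7} → {s4, s7}.
Read '1': {s4, s7} → {s3, s5}.
Read '0': {s3, s5} → {s5}.
Read '1': {s5} → {s7}.
That set has 1 state.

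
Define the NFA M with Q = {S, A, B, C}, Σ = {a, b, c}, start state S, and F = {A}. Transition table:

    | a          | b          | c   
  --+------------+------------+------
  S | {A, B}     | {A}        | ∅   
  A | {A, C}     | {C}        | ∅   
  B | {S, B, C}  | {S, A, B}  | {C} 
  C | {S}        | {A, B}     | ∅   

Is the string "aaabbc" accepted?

Start in {S}.
Read 'a': {S} → {A, B}.
Read 'a': {A, B} → {S, A, B, C}.
Read 'a': {S, A, B, C} → {S, A, B, C}.
Read 'b': {S, A, B, C} → {S, A, B, C}.
Read 'b': {S, A, B, C} → {S, A, B, C}.
Read 'c': {S, A, B, C} → {C}.
The final set {C} contains no accepting state.

No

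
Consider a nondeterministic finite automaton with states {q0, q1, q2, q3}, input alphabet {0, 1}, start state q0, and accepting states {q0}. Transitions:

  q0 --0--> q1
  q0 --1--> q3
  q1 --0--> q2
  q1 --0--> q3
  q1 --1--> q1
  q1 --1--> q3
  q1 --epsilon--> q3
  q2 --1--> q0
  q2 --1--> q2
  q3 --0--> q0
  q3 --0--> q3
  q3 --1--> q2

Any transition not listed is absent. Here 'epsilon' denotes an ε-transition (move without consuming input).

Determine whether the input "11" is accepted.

No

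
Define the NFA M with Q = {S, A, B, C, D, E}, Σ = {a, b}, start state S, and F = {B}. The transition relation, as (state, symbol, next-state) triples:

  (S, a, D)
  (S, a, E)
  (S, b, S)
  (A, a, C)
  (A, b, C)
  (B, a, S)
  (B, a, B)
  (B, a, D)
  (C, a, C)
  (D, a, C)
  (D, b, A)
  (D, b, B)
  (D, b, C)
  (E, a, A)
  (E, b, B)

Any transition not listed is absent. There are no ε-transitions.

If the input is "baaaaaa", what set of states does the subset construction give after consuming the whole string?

{C}

Start in {S}.
Read 'b': S→{S}; now {S}.
Read 'a': S→{D, E}; now {D, E}.
Read 'a': D→{C}, E→{A}; now {A, C}.
Read 'a': A→{C}, C→{C}; now {C}.
Read 'a': C→{C}; now {C}.
Read 'a': C→{C}; now {C}.
Read 'a': C→{C}; now {C}.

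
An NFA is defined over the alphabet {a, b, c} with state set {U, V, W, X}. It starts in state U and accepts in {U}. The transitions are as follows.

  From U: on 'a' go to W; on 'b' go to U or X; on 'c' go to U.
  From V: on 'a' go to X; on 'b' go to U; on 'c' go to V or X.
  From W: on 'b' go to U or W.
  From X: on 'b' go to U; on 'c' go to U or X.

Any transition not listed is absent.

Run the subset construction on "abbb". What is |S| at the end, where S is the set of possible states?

3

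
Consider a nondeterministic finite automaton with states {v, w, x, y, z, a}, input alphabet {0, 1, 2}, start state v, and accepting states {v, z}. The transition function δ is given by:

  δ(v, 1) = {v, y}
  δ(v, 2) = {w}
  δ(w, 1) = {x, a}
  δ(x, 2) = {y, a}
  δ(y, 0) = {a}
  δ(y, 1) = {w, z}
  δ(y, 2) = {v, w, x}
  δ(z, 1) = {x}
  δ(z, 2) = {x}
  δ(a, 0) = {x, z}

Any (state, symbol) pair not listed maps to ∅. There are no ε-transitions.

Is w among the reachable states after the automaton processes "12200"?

No

Start in {v}.
Read '1': v→{v, y}; now {v, y}.
Read '2': v→{w}, y→{v, w, x}; now {v, w, x}.
Read '2': v→{w}, w→∅, x→{y, a}; now {w, y, a}.
Read '0': w→∅, y→{a}, a→{x, z}; now {x, z, a}.
Read '0': x→∅, z→∅, a→{x, z}; now {x, z}.
State w is not in {x, z}.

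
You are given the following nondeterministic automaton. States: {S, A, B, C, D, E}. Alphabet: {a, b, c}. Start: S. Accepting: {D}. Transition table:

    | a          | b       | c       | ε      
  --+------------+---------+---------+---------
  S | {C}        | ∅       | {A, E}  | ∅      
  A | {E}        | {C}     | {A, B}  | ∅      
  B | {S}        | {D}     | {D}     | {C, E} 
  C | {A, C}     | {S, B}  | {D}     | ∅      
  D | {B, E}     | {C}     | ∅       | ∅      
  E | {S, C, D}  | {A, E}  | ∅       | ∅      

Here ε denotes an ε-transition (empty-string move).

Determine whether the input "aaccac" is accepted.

Start in {S}.
Read 'a': {S} → {C}.
Read 'a': {C} → {A, C}.
Read 'c': {A, C} → {A, B, C, D, E}.
Read 'c': {A, B, C, D, E} → {A, B, C, D, E}.
Read 'a': {A, B, C, D, E} → {S, A, B, C, D, E}.
Read 'c': {S, A, B, C, D, E} → {A, B, C, D, E}.
The final set {A, B, C, D, E} contains the accepting state D.

Yes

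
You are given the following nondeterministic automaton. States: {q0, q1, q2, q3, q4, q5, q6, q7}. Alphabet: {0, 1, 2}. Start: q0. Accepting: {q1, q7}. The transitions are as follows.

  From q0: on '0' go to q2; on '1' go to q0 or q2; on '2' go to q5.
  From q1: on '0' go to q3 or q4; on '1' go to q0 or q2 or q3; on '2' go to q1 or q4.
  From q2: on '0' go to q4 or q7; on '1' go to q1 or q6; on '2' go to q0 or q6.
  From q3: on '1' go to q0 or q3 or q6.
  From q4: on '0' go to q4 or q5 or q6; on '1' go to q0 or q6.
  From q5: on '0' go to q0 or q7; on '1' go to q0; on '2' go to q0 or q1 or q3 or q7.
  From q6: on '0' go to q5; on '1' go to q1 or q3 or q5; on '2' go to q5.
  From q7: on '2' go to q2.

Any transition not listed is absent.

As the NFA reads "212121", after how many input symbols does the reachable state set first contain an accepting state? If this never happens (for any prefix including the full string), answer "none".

Start in {q0}.
Read '2': {q0} → {q5}.
Read '1': {q5} → {q0}.
Read '2': {q0} → {q5}.
Read '1': {q5} → {q0}.
Read '2': {q0} → {q5}.
Read '1': {q5} → {q0}.
No reachable set along the way intersects F.

none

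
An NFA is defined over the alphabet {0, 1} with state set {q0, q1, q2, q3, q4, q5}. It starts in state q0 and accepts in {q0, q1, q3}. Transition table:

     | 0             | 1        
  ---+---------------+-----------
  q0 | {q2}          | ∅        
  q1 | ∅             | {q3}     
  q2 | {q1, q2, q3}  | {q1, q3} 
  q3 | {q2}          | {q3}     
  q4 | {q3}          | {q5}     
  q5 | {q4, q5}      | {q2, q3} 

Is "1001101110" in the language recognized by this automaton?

No

Start in {q0}.
Read '1': {q0} → ∅.
The set is empty and remains empty for the remaining 9 symbols.
The final set ∅ contains no accepting state.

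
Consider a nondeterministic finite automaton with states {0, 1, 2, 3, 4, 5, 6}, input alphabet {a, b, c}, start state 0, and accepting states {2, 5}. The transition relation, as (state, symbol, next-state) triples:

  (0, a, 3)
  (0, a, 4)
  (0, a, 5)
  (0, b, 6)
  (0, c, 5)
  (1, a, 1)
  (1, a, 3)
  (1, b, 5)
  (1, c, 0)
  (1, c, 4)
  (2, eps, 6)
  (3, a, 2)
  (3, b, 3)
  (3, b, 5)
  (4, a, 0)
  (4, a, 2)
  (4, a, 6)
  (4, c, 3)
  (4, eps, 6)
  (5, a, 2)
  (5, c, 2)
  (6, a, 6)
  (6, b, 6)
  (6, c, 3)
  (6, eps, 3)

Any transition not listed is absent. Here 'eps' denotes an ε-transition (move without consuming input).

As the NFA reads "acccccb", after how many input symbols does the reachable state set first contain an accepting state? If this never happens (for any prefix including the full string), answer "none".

Start in {0}.
Read 'a': 0→{3, 4, 5}; union {3, 4, 5}; ε-closure = {3, 4, 5, 6}.
None of the earlier sets intersect F, but {3, 4, 5, 6} does.

1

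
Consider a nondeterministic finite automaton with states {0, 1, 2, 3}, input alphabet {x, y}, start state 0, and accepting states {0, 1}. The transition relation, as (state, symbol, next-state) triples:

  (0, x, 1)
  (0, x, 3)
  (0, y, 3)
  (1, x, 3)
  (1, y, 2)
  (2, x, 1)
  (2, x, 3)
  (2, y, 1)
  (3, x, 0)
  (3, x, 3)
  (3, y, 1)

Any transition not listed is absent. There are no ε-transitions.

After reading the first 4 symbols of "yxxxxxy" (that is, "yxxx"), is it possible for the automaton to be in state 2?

No

Start in {0}.
Read 'y': {0} → {3}.
Read 'x': {3} → {0, 3}.
Read 'x': {0, 3} → {0, 1, 3}.
Read 'x': {0, 1, 3} → {0, 1, 3}.
State 2 is not in {0, 1, 3}.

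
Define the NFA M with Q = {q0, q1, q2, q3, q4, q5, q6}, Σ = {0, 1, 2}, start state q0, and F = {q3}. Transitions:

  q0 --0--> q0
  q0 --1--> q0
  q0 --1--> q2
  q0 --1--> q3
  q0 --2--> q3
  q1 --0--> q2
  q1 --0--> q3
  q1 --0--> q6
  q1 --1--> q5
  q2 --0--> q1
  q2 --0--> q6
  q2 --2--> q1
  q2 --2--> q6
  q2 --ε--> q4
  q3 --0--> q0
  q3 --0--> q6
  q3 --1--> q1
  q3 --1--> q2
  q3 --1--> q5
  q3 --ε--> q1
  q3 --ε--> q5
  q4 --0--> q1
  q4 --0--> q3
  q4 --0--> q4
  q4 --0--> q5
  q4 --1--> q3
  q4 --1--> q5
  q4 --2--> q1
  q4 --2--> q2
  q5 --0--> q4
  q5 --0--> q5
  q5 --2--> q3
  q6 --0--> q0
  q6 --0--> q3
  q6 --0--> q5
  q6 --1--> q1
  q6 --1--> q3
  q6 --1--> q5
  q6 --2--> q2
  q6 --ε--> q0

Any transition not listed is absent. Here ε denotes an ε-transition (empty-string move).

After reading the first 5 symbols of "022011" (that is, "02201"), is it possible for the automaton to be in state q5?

Yes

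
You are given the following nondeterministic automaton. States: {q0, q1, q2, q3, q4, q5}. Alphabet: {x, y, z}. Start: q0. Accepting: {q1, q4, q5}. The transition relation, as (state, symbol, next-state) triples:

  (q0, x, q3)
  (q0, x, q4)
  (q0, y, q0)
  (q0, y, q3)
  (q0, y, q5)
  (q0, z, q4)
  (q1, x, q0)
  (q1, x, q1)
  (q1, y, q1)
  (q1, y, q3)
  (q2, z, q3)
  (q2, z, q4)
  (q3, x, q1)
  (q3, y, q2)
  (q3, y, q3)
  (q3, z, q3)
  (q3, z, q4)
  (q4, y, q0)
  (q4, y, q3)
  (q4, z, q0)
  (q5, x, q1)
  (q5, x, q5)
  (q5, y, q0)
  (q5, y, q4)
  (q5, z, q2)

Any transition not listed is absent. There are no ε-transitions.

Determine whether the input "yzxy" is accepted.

Yes

Start in {q0}.
Read 'y': q0→{q0, q3, q5}; now {q0, q3, q5}.
Read 'z': q0→{q4}, q3→{q3, q4}, q5→{q2}; now {q2, q3, q4}.
Read 'x': q2→∅, q3→{q1}, q4→∅; now {q1}.
Read 'y': q1→{q1, q3}; now {q1, q3}.
The final set {q1, q3} contains the accepting state q1.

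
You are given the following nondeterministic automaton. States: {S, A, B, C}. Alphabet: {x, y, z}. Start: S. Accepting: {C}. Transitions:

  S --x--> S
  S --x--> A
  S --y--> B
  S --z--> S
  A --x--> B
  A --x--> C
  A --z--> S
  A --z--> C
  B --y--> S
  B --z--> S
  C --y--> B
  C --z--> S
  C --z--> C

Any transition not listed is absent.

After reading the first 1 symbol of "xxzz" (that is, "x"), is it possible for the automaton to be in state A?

Yes

Start in {S}.
Read 'x': S→{S, A}; now {S, A}.
State A is in {S, A}.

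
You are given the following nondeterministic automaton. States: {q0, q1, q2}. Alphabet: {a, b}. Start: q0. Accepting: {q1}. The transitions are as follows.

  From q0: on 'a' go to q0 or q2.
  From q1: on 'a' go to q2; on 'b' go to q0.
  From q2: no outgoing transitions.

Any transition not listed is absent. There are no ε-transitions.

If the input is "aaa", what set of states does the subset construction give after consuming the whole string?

Start in {q0}.
Read 'a': {q0} → {q0, q2}.
Read 'a': {q0, q2} → {q0, q2}.
Read 'a': {q0, q2} → {q0, q2}.

{q0, q2}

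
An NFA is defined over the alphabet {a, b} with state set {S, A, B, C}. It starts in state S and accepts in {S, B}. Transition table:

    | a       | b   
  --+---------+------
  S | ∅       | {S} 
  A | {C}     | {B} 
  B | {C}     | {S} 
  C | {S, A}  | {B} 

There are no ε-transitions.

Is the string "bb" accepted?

Start in {S}.
Read 'b': S→{S}; now {S}.
Read 'b': S→{S}; now {S}.
The final set {S} contains the accepting state S.

Yes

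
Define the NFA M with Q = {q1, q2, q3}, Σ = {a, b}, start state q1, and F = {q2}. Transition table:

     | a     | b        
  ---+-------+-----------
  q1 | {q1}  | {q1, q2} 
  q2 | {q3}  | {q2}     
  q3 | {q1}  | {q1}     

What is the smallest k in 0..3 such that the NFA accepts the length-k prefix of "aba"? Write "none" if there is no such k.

Start in {q1}.
Read 'a': {q1} → {q1}.
Read 'b': {q1} → {q1, q2}.
None of the earlier sets intersect F, but {q1, q2} does.

2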